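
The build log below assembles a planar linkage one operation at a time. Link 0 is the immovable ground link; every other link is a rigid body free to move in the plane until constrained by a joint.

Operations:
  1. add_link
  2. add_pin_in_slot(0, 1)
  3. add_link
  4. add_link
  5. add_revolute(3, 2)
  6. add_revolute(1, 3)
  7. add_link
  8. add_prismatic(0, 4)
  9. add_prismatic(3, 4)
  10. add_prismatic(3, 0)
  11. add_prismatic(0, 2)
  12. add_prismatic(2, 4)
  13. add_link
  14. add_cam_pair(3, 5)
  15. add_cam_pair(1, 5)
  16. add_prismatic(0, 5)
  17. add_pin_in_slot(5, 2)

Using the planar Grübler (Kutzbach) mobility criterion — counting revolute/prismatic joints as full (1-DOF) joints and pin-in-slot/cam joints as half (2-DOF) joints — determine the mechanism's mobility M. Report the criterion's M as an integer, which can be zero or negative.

M = -5

[1;0;0] (link 0 is ground)
L+ [2;0;0]
PS(0,1)∈J2 [2;0;1]
L+ [3;0;1]
L+ [4;0;1]
R(3,2)∈J1 [4;1;1]
R(1,3)∈J1 [4;2;1]
L+ [5;2;1]
P(0,4)∈J1 [5;3;1]
P(3,4)∈J1 [5;4;1]
P(3,0)∈J1 [5;5;1]
P(0,2)∈J1 [5;6;1]
P(2,4)∈J1 [5;7;1]
L+ [6;7;1]
C(3,5)∈J2 [6;7;2]
C(1,5)∈J2 [6;7;3]
P(0,5)∈J1 [6;8;3]
PS(5,2)∈J2 [6;8;4]
mobility = 15 − 16 − 4 = -5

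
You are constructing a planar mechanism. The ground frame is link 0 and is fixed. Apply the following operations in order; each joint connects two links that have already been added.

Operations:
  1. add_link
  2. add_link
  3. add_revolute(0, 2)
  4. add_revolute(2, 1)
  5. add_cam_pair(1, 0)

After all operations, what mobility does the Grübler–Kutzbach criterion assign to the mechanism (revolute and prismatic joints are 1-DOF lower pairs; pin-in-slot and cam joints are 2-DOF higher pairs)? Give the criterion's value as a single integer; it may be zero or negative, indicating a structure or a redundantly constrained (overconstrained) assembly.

M = 1

(L,J1,J2)=(1,0,0); link0 fixed
link1: (2,0,0)
link2: (3,0,0)
R 0-2 [J1]: (3,1,0)
R 2-1 [J1]: (3,2,0)
C 1-0 [J2]: (3,2,1)
Grübler: 3·2 − 2·2 − 1 = 1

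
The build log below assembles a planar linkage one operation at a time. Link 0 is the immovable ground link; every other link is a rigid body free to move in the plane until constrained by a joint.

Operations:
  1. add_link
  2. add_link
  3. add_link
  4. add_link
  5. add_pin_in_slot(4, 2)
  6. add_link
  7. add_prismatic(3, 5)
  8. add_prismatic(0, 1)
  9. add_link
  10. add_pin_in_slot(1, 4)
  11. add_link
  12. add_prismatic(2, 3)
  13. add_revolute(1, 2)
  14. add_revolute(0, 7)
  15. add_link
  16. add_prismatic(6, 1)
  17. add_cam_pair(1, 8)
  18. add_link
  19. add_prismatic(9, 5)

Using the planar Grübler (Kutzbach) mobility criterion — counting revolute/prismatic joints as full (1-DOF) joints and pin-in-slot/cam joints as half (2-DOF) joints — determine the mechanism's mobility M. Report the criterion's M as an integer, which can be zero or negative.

M = 10

L=1 J1=0 J2=0
add link → L=2 J1=0 J2=0
add link → L=3 J1=0 J2=0
add link → L=4 J1=0 J2=0
add link → L=5 J1=0 J2=0
PS@4,2 dof=2 J2 → L=5 J1=0 J2=1
add link → L=6 J1=0 J2=1
P@3,5 dof=1 J1 → L=6 J1=1 J2=1
P@0,1 dof=1 J1 → L=6 J1=2 J2=1
add link → L=7 J1=2 J2=1
PS@1,4 dof=2 J2 → L=7 J1=2 J2=2
add link → L=8 J1=2 J2=2
P@2,3 dof=1 J1 → L=8 J1=3 J2=2
R@1,2 dof=1 J1 → L=8 J1=4 J2=2
R@0,7 dof=1 J1 → L=8 J1=5 J2=2
add link → L=9 J1=5 J2=2
P@6,1 dof=1 J1 → L=9 J1=6 J2=2
C@1,8 dof=2 J2 → L=9 J1=6 J2=3
add link → L=10 J1=6 J2=3
P@9,5 dof=1 J1 → L=10 J1=7 J2=3
M=3(L−1)−2J1−J2=3·9−2·7−3=10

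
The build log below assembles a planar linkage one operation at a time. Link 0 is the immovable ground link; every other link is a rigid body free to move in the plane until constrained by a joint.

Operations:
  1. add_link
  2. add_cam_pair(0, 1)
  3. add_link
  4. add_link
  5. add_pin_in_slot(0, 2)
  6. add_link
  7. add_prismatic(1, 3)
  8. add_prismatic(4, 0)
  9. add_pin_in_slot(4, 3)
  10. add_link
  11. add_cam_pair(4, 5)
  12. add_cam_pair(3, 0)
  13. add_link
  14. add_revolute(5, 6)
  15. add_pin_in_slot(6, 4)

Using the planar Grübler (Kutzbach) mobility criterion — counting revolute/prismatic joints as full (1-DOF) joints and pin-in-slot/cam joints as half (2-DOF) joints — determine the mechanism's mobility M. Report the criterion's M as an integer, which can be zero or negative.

L=1 J1=0 J2=0
add link → L=2 J1=0 J2=0
C@0,1 dof=2 J2 → L=2 J1=0 J2=1
add link → L=3 J1=0 J2=1
add link → L=4 J1=0 J2=1
PS@0,2 dof=2 J2 → L=4 J1=0 J2=2
add link → L=5 J1=0 J2=2
P@1,3 dof=1 J1 → L=5 J1=1 J2=2
P@4,0 dof=1 J1 → L=5 J1=2 J2=2
PS@4,3 dof=2 J2 → L=5 J1=2 J2=3
add link → L=6 J1=2 J2=3
C@4,5 dof=2 J2 → L=6 J1=2 J2=4
C@3,0 dof=2 J2 → L=6 J1=2 J2=5
add link → L=7 J1=2 J2=5
R@5,6 dof=1 J1 → L=7 J1=3 J2=5
PS@6,4 dof=2 J2 → L=7 J1=3 J2=6
M=3(L−1)−2J1−J2=3·6−2·3−6=6

M = 6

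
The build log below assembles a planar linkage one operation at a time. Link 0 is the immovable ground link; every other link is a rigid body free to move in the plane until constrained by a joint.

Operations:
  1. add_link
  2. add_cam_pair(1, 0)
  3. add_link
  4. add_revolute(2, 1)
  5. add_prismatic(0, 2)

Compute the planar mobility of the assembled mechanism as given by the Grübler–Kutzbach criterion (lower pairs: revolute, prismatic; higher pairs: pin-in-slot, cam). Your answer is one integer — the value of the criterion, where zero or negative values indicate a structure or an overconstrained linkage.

(L,J1,J2)=(1,0,0); link0 fixed
link1: (2,0,0)
C 1-0 [J2]: (2,0,1)
link2: (3,0,1)
R 2-1 [J1]: (3,1,1)
P 0-2 [J1]: (3,2,1)
Grübler: 3·2 − 2·2 − 1 = 1

M = 1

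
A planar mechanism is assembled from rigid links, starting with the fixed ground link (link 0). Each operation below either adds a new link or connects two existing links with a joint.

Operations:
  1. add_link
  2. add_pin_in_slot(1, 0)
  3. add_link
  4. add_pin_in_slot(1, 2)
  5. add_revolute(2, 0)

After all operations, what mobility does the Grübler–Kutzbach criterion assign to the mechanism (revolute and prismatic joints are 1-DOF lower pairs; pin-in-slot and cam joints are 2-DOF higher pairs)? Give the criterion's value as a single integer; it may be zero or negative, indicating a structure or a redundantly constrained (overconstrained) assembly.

link 0 = ground. State L|J1|J2 = 1|0|0
+link1  2|0|0
PS(1,0) f=2→J2  2|0|1
+link2  3|0|1
PS(1,2) f=2→J2  3|0|2
R(2,0) f=1→J1  3|1|2
M = 3(3−1)−2·1−2 = 6−2−2 = 2

M = 2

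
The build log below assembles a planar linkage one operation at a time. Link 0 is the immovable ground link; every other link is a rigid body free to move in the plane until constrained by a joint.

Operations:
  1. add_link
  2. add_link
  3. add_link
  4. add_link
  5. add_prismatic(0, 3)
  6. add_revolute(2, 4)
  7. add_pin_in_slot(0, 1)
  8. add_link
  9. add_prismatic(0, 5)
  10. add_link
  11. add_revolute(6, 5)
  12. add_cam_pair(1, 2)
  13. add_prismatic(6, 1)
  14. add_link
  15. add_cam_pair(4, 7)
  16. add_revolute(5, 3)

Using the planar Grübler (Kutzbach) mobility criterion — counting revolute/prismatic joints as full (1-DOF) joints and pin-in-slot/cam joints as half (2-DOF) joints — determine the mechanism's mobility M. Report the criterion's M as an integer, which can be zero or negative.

M = 6

[1;0;0] (link 0 is ground)
L+ [2;0;0]
L+ [3;0;0]
L+ [4;0;0]
L+ [5;0;0]
P(0,3)∈J1 [5;1;0]
R(2,4)∈J1 [5;2;0]
PS(0,1)∈J2 [5;2;1]
L+ [6;2;1]
P(0,5)∈J1 [6;3;1]
L+ [7;3;1]
R(6,5)∈J1 [7;4;1]
C(1,2)∈J2 [7;4;2]
P(6,1)∈J1 [7;5;2]
L+ [8;5;2]
C(4,7)∈J2 [8;5;3]
R(5,3)∈J1 [8;6;3]
mobility = 21 − 12 − 3 = 6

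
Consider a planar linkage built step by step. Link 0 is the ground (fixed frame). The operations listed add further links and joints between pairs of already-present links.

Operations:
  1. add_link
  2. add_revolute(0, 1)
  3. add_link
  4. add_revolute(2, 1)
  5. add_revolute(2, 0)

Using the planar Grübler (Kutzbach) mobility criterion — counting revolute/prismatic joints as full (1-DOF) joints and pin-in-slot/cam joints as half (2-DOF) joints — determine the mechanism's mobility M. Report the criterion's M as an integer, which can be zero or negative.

ground; <1,0,0>
#1 <2,0,0>
R:0↔1 J1 <2,1,0>
#2 <3,1,0>
R:2↔1 J1 <3,2,0>
R:2↔0 J1 <3,3,0>
3×2 − 2×3 − 1×0 = 0

M = 0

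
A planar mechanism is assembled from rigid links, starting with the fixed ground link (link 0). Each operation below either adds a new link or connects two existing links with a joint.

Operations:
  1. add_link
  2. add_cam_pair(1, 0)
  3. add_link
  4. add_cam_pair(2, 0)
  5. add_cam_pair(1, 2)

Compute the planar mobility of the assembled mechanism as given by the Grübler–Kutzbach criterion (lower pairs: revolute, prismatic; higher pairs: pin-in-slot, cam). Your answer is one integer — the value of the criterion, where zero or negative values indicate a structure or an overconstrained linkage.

[1;0;0] (link 0 is ground)
L+ [2;0;0]
C(1,0)∈J2 [2;0;1]
L+ [3;0;1]
C(2,0)∈J2 [3;0;2]
C(1,2)∈J2 [3;0;3]
mobility = 6 − 0 − 3 = 3

M = 3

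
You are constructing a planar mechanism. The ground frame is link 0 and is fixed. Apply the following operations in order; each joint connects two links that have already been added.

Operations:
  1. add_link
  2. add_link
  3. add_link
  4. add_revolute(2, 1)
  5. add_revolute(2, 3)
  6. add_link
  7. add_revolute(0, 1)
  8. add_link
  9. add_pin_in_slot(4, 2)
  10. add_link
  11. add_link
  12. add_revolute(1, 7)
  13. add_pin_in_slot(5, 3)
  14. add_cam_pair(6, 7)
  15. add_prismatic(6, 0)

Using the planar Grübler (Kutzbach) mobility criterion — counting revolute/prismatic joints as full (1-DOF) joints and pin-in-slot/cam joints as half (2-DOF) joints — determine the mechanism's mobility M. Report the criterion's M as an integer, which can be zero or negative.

L=1 J1=0 J2=0
add link → L=2 J1=0 J2=0
add link → L=3 J1=0 J2=0
add link → L=4 J1=0 J2=0
R@2,1 dof=1 J1 → L=4 J1=1 J2=0
R@2,3 dof=1 J1 → L=4 J1=2 J2=0
add link → L=5 J1=2 J2=0
R@0,1 dof=1 J1 → L=5 J1=3 J2=0
add link → L=6 J1=3 J2=0
PS@4,2 dof=2 J2 → L=6 J1=3 J2=1
add link → L=7 J1=3 J2=1
add link → L=8 J1=3 J2=1
R@1,7 dof=1 J1 → L=8 J1=4 J2=1
PS@5,3 dof=2 J2 → L=8 J1=4 J2=2
C@6,7 dof=2 J2 → L=8 J1=4 J2=3
P@6,0 dof=1 J1 → L=8 J1=5 J2=3
M=3(L−1)−2J1−J2=3·7−2·5−3=8

M = 8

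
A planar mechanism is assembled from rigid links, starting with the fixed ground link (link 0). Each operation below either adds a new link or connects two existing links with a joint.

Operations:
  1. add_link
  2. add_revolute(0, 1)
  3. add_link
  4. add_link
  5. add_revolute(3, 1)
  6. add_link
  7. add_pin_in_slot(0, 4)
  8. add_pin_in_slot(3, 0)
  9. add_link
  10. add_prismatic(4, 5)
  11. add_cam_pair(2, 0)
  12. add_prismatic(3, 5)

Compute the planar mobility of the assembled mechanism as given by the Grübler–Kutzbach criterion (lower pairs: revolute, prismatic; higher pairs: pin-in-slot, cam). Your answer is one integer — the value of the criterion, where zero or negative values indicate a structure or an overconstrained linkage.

(L,J1,J2)=(1,0,0); link0 fixed
link1: (2,0,0)
R 0-1 [J1]: (2,1,0)
link2: (3,1,0)
link3: (4,1,0)
R 3-1 [J1]: (4,2,0)
link4: (5,2,0)
PS 0-4 [J2]: (5,2,1)
PS 3-0 [J2]: (5,2,2)
link5: (6,2,2)
P 4-5 [J1]: (6,3,2)
C 2-0 [J2]: (6,3,3)
P 3-5 [J1]: (6,4,3)
Grübler: 3·5 − 2·4 − 3 = 4

M = 4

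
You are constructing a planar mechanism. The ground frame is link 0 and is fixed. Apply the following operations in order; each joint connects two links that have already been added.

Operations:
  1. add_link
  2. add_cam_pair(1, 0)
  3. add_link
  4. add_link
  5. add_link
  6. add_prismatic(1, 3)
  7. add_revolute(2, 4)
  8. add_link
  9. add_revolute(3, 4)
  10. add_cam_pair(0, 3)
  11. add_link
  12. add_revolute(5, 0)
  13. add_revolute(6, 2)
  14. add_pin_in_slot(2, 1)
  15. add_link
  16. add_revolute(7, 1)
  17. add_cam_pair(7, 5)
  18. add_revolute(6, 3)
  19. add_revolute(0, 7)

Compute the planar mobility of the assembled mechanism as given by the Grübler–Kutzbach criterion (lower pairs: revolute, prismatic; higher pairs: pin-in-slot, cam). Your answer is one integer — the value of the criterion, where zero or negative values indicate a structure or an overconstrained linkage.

M = 1

ground; <1,0,0>
#1 <2,0,0>
C:1↔0 J2 <2,0,1>
#2 <3,0,1>
#3 <4,0,1>
#4 <5,0,1>
P:1↔3 J1 <5,1,1>
R:2↔4 J1 <5,2,1>
#5 <6,2,1>
R:3↔4 J1 <6,3,1>
C:0↔3 J2 <6,3,2>
#6 <7,3,2>
R:5↔0 J1 <7,4,2>
R:6↔2 J1 <7,5,2>
PS:2↔1 J2 <7,5,3>
#7 <8,5,3>
R:7↔1 J1 <8,6,3>
C:7↔5 J2 <8,6,4>
R:6↔3 J1 <8,7,4>
R:0↔7 J1 <8,8,4>
3×7 − 2×8 − 1×4 = 1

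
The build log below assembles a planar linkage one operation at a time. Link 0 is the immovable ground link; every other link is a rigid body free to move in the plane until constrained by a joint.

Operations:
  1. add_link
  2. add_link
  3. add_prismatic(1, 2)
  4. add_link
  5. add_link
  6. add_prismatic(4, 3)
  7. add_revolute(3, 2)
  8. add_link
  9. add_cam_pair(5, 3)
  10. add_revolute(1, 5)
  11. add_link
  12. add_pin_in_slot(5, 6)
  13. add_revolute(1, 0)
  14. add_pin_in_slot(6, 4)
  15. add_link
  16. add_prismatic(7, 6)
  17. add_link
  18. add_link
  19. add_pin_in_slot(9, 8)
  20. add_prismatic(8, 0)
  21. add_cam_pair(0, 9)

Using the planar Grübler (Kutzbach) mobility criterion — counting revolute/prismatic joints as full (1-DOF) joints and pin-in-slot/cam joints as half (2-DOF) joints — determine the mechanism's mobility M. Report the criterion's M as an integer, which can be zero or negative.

ground; <1,0,0>
#1 <2,0,0>
#2 <3,0,0>
P:1↔2 J1 <3,1,0>
#3 <4,1,0>
#4 <5,1,0>
P:4↔3 J1 <5,2,0>
R:3↔2 J1 <5,3,0>
#5 <6,3,0>
C:5↔3 J2 <6,3,1>
R:1↔5 J1 <6,4,1>
#6 <7,4,1>
PS:5↔6 J2 <7,4,2>
R:1↔0 J1 <7,5,2>
PS:6↔4 J2 <7,5,3>
#7 <8,5,3>
P:7↔6 J1 <8,6,3>
#8 <9,6,3>
#9 <10,6,3>
PS:9↔8 J2 <10,6,4>
P:8↔0 J1 <10,7,4>
C:0↔9 J2 <10,7,5>
3×9 − 2×7 − 1×5 = 8

M = 8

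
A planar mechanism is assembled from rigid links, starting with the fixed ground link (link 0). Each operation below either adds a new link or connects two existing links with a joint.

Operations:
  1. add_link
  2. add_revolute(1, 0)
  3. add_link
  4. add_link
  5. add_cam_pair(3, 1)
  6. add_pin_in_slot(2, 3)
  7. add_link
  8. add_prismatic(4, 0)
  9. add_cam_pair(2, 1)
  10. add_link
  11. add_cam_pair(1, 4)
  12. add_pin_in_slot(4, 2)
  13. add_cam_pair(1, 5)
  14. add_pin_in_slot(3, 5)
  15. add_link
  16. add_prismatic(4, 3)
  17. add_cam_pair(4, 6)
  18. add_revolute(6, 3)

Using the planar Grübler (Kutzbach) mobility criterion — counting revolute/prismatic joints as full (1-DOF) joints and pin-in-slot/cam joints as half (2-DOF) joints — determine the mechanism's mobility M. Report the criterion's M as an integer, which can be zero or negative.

L=1 J1=0 J2=0
add link → L=2 J1=0 J2=0
R@1,0 dof=1 J1 → L=2 J1=1 J2=0
add link → L=3 J1=1 J2=0
add link → L=4 J1=1 J2=0
C@3,1 dof=2 J2 → L=4 J1=1 J2=1
PS@2,3 dof=2 J2 → L=4 J1=1 J2=2
add link → L=5 J1=1 J2=2
P@4,0 dof=1 J1 → L=5 J1=2 J2=2
C@2,1 dof=2 J2 → L=5 J1=2 J2=3
add link → L=6 J1=2 J2=3
C@1,4 dof=2 J2 → L=6 J1=2 J2=4
PS@4,2 dof=2 J2 → L=6 J1=2 J2=5
C@1,5 dof=2 J2 → L=6 J1=2 J2=6
PS@3,5 dof=2 J2 → L=6 J1=2 J2=7
add link → L=7 J1=2 J2=7
P@4,3 dof=1 J1 → L=7 J1=3 J2=7
C@4,6 dof=2 J2 → L=7 J1=3 J2=8
R@6,3 dof=1 J1 → L=7 J1=4 J2=8
M=3(L−1)−2J1−J2=3·6−2·4−8=2

M = 2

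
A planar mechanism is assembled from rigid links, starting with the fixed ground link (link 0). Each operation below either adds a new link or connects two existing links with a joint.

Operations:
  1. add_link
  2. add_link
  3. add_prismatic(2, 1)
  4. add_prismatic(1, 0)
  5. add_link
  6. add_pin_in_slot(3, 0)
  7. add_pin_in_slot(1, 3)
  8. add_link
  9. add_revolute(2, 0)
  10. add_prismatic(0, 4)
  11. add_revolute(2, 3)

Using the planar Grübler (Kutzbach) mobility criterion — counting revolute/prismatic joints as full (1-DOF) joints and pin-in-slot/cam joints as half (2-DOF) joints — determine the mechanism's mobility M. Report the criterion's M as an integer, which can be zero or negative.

[1;0;0] (link 0 is ground)
L+ [2;0;0]
L+ [3;0;0]
P(2,1)∈J1 [3;1;0]
P(1,0)∈J1 [3;2;0]
L+ [4;2;0]
PS(3,0)∈J2 [4;2;1]
PS(1,3)∈J2 [4;2;2]
L+ [5;2;2]
R(2,0)∈J1 [5;3;2]
P(0,4)∈J1 [5;4;2]
R(2,3)∈J1 [5;5;2]
mobility = 12 − 10 − 2 = 0

M = 0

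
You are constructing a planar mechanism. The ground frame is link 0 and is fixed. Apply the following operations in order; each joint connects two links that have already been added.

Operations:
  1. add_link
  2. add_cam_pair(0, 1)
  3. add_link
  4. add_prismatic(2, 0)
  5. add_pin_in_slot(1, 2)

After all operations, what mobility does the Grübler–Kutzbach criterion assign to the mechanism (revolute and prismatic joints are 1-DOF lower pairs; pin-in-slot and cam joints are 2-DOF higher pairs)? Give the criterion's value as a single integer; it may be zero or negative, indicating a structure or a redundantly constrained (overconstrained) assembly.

M = 2

L=1 J1=0 J2=0
add link → L=2 J1=0 J2=0
C@0,1 dof=2 J2 → L=2 J1=0 J2=1
add link → L=3 J1=0 J2=1
P@2,0 dof=1 J1 → L=3 J1=1 J2=1
PS@1,2 dof=2 J2 → L=3 J1=1 J2=2
M=3(L−1)−2J1−J2=3·2−2·1−2=2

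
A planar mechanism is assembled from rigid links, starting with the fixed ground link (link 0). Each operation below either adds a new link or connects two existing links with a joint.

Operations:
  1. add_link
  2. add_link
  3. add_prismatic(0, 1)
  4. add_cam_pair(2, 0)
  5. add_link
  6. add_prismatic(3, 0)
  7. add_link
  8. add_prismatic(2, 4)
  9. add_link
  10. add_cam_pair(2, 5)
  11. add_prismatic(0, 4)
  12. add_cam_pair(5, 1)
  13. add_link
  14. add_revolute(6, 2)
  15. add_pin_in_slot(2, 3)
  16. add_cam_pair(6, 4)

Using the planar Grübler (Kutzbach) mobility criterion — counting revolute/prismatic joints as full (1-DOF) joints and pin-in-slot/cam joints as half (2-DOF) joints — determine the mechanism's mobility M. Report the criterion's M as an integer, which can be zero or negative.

(L,J1,J2)=(1,0,0); link0 fixed
link1: (2,0,0)
link2: (3,0,0)
P 0-1 [J1]: (3,1,0)
C 2-0 [J2]: (3,1,1)
link3: (4,1,1)
P 3-0 [J1]: (4,2,1)
link4: (5,2,1)
P 2-4 [J1]: (5,3,1)
link5: (6,3,1)
C 2-5 [J2]: (6,3,2)
P 0-4 [J1]: (6,4,2)
C 5-1 [J2]: (6,4,3)
link6: (7,4,3)
R 6-2 [J1]: (7,5,3)
PS 2-3 [J2]: (7,5,4)
C 6-4 [J2]: (7,5,5)
Grübler: 3·6 − 2·5 − 5 = 3

M = 3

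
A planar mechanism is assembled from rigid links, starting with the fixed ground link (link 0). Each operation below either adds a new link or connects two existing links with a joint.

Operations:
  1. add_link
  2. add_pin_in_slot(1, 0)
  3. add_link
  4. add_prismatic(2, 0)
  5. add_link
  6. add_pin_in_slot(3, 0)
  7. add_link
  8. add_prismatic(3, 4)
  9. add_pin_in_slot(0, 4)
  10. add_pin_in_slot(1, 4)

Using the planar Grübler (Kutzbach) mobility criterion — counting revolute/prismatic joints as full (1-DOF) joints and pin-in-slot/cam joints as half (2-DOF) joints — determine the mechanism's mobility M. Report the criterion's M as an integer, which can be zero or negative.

ground; <1,0,0>
#1 <2,0,0>
PS:1↔0 J2 <2,0,1>
#2 <3,0,1>
P:2↔0 J1 <3,1,1>
#3 <4,1,1>
PS:3↔0 J2 <4,1,2>
#4 <5,1,2>
P:3↔4 J1 <5,2,2>
PS:0↔4 J2 <5,2,3>
PS:1↔4 J2 <5,2,4>
3×4 − 2×2 − 1×4 = 4

M = 4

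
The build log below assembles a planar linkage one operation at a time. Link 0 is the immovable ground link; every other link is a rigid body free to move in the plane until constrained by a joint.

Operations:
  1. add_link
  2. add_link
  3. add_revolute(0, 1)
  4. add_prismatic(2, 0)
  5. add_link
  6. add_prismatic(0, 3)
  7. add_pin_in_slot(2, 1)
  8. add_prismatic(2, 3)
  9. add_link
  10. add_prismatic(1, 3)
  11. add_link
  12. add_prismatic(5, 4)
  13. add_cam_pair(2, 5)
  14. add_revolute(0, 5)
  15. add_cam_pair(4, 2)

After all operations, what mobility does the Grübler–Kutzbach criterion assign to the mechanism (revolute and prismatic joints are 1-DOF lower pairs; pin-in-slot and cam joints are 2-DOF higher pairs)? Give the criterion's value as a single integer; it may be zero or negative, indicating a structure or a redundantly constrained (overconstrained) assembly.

M = -2

(L,J1,J2)=(1,0,0); link0 fixed
link1: (2,0,0)
link2: (3,0,0)
R 0-1 [J1]: (3,1,0)
P 2-0 [J1]: (3,2,0)
link3: (4,2,0)
P 0-3 [J1]: (4,3,0)
PS 2-1 [J2]: (4,3,1)
P 2-3 [J1]: (4,4,1)
link4: (5,4,1)
P 1-3 [J1]: (5,5,1)
link5: (6,5,1)
P 5-4 [J1]: (6,6,1)
C 2-5 [J2]: (6,6,2)
R 0-5 [J1]: (6,7,2)
C 4-2 [J2]: (6,7,3)
Grübler: 3·5 − 2·7 − 3 = -2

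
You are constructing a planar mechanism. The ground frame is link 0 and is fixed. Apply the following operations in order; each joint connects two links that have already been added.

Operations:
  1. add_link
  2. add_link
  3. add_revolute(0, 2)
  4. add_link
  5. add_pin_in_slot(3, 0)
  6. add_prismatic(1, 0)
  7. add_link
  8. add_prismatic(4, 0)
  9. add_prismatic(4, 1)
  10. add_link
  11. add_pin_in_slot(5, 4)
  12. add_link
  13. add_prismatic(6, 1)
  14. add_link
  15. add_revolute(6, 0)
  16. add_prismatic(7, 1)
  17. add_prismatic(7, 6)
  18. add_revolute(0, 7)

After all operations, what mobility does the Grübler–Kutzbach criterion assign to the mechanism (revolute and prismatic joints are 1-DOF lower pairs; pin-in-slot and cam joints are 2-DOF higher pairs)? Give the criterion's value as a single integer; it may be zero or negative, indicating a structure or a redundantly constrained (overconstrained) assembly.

L=1 J1=0 J2=0
add link → L=2 J1=0 J2=0
add link → L=3 J1=0 J2=0
R@0,2 dof=1 J1 → L=3 J1=1 J2=0
add link → L=4 J1=1 J2=0
PS@3,0 dof=2 J2 → L=4 J1=1 J2=1
P@1,0 dof=1 J1 → L=4 J1=2 J2=1
add link → L=5 J1=2 J2=1
P@4,0 dof=1 J1 → L=5 J1=3 J2=1
P@4,1 dof=1 J1 → L=5 J1=4 J2=1
add link → L=6 J1=4 J2=1
PS@5,4 dof=2 J2 → L=6 J1=4 J2=2
add link → L=7 J1=4 J2=2
P@6,1 dof=1 J1 → L=7 J1=5 J2=2
add link → L=8 J1=5 J2=2
R@6,0 dof=1 J1 → L=8 J1=6 J2=2
P@7,1 dof=1 J1 → L=8 J1=7 J2=2
P@7,6 dof=1 J1 → L=8 J1=8 J2=2
R@0,7 dof=1 J1 → L=8 J1=9 J2=2
M=3(L−1)−2J1−J2=3·7−2·9−2=1

M = 1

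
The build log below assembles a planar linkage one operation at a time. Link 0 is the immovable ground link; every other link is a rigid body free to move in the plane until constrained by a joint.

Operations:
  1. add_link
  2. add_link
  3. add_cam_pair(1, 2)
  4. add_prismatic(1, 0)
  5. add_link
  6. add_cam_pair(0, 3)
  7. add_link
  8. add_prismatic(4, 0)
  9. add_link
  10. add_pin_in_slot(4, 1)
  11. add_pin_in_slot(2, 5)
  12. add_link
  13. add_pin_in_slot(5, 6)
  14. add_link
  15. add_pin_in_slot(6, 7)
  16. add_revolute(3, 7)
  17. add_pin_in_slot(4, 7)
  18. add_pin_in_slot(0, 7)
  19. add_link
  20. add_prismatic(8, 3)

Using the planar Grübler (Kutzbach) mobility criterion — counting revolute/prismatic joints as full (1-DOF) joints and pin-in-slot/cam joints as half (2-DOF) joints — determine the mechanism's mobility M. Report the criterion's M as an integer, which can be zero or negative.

M = 8

(L,J1,J2)=(1,0,0); link0 fixed
link1: (2,0,0)
link2: (3,0,0)
C 1-2 [J2]: (3,0,1)
P 1-0 [J1]: (3,1,1)
link3: (4,1,1)
C 0-3 [J2]: (4,1,2)
link4: (5,1,2)
P 4-0 [J1]: (5,2,2)
link5: (6,2,2)
PS 4-1 [J2]: (6,2,3)
PS 2-5 [J2]: (6,2,4)
link6: (7,2,4)
PS 5-6 [J2]: (7,2,5)
link7: (8,2,5)
PS 6-7 [J2]: (8,2,6)
R 3-7 [J1]: (8,3,6)
PS 4-7 [J2]: (8,3,7)
PS 0-7 [J2]: (8,3,8)
link8: (9,3,8)
P 8-3 [J1]: (9,4,8)
Grübler: 3·8 − 2·4 − 8 = 8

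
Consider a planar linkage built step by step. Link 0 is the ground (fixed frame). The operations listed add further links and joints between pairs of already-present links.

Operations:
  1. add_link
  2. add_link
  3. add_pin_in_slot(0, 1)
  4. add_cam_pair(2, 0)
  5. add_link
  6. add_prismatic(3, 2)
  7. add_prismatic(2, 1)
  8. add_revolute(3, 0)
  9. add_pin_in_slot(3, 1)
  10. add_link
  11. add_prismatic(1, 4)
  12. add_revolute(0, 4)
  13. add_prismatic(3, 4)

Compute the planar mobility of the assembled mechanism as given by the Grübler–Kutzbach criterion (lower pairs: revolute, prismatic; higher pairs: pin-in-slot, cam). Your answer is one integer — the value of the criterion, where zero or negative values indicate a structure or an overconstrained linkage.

[1;0;0] (link 0 is ground)
L+ [2;0;0]
L+ [3;0;0]
PS(0,1)∈J2 [3;0;1]
C(2,0)∈J2 [3;0;2]
L+ [4;0;2]
P(3,2)∈J1 [4;1;2]
P(2,1)∈J1 [4;2;2]
R(3,0)∈J1 [4;3;2]
PS(3,1)∈J2 [4;3;3]
L+ [5;3;3]
P(1,4)∈J1 [5;4;3]
R(0,4)∈J1 [5;5;3]
P(3,4)∈J1 [5;6;3]
mobility = 12 − 12 − 3 = -3

M = -3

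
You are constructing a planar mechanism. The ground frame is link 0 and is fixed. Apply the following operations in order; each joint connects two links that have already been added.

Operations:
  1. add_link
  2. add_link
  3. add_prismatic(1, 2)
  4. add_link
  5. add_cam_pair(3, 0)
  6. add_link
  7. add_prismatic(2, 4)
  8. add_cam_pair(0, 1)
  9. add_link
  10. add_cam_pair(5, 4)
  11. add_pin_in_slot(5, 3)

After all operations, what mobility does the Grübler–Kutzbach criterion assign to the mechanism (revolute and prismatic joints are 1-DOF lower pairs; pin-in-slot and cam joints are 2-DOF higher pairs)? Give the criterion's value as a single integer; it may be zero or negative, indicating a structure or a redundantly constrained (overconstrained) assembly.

(L,J1,J2)=(1,0,0); link0 fixed
link1: (2,0,0)
link2: (3,0,0)
P 1-2 [J1]: (3,1,0)
link3: (4,1,0)
C 3-0 [J2]: (4,1,1)
link4: (5,1,1)
P 2-4 [J1]: (5,2,1)
C 0-1 [J2]: (5,2,2)
link5: (6,2,2)
C 5-4 [J2]: (6,2,3)
PS 5-3 [J2]: (6,2,4)
Grübler: 3·5 − 2·2 − 4 = 7

M = 7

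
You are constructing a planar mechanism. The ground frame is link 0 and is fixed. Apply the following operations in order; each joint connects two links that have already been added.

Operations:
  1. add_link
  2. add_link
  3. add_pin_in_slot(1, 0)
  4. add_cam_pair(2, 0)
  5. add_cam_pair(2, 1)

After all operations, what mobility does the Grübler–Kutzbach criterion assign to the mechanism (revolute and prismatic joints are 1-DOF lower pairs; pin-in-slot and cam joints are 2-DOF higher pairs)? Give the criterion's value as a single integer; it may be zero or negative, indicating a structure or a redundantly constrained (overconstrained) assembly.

M = 3

[1;0;0] (link 0 is ground)
L+ [2;0;0]
L+ [3;0;0]
PS(1,0)∈J2 [3;0;1]
C(2,0)∈J2 [3;0;2]
C(2,1)∈J2 [3;0;3]
mobility = 6 − 0 − 3 = 3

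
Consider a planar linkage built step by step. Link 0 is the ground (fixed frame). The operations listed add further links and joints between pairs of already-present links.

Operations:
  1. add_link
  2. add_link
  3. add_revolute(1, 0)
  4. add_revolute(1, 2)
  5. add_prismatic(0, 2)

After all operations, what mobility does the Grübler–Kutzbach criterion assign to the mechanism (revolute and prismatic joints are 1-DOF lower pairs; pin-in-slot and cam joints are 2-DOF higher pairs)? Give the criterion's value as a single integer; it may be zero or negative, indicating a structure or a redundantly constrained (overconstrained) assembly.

M = 0

[1;0;0] (link 0 is ground)
L+ [2;0;0]
L+ [3;0;0]
R(1,0)∈J1 [3;1;0]
R(1,2)∈J1 [3;2;0]
P(0,2)∈J1 [3;3;0]
mobility = 6 − 6 − 0 = 0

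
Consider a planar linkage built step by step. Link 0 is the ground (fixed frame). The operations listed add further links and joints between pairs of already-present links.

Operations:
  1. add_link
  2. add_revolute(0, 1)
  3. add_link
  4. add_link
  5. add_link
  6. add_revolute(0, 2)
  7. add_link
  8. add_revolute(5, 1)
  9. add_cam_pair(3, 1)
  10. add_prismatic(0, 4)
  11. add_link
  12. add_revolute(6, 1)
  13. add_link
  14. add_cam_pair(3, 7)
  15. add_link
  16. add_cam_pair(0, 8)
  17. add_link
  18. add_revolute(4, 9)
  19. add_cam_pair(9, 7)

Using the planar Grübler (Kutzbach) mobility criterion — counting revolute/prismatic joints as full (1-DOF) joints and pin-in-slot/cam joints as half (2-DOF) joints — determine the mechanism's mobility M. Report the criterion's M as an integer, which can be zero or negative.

L=1 J1=0 J2=0
add link → L=2 J1=0 J2=0
R@0,1 dof=1 J1 → L=2 J1=1 J2=0
add link → L=3 J1=1 J2=0
add link → L=4 J1=1 J2=0
add link → L=5 J1=1 J2=0
R@0,2 dof=1 J1 → L=5 J1=2 J2=0
add link → L=6 J1=2 J2=0
R@5,1 dof=1 J1 → L=6 J1=3 J2=0
C@3,1 dof=2 J2 → L=6 J1=3 J2=1
P@0,4 dof=1 J1 → L=6 J1=4 J2=1
add link → L=7 J1=4 J2=1
R@6,1 dof=1 J1 → L=7 J1=5 J2=1
add link → L=8 J1=5 J2=1
C@3,7 dof=2 J2 → L=8 J1=5 J2=2
add link → L=9 J1=5 J2=2
C@0,8 dof=2 J2 → L=9 J1=5 J2=3
add link → L=10 J1=5 J2=3
R@4,9 dof=1 J1 → L=10 J1=6 J2=3
C@9,7 dof=2 J2 → L=10 J1=6 J2=4
M=3(L−1)−2J1−J2=3·9−2·6−4=11

M = 11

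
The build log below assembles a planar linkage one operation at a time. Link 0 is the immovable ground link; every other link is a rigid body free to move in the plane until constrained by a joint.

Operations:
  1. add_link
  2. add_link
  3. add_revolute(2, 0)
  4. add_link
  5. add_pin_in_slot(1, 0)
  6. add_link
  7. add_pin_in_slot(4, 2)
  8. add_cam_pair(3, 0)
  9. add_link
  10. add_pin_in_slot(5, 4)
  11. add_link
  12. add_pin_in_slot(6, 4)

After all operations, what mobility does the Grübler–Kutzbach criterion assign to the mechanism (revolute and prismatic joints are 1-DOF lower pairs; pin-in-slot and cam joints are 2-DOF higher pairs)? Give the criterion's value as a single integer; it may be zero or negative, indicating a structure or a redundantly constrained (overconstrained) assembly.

link 0 = ground. State L|J1|J2 = 1|0|0
+link1  2|0|0
+link2  3|0|0
R(2,0) f=1→J1  3|1|0
+link3  4|1|0
PS(1,0) f=2→J2  4|1|1
+link4  5|1|1
PS(4,2) f=2→J2  5|1|2
C(3,0) f=2→J2  5|1|3
+link5  6|1|3
PS(5,4) f=2→J2  6|1|4
+link6  7|1|4
PS(6,4) f=2→J2  7|1|5
M = 3(7−1)−2·1−5 = 18−2−5 = 11

M = 11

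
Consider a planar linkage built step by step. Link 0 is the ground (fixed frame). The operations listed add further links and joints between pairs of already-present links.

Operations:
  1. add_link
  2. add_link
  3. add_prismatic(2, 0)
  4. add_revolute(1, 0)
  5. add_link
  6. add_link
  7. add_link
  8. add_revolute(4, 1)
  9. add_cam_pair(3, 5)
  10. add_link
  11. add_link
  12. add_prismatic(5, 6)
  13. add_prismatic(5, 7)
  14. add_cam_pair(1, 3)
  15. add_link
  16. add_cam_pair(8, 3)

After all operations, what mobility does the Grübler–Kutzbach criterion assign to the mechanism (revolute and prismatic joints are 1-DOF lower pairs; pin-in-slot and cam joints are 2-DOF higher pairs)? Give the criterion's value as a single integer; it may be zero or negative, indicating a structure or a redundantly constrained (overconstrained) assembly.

M = 11

ground; <1,0,0>
#1 <2,0,0>
#2 <3,0,0>
P:2↔0 J1 <3,1,0>
R:1↔0 J1 <3,2,0>
#3 <4,2,0>
#4 <5,2,0>
#5 <6,2,0>
R:4↔1 J1 <6,3,0>
C:3↔5 J2 <6,3,1>
#6 <7,3,1>
#7 <8,3,1>
P:5↔6 J1 <8,4,1>
P:5↔7 J1 <8,5,1>
C:1↔3 J2 <8,5,2>
#8 <9,5,2>
C:8↔3 J2 <9,5,3>
3×8 − 2×5 − 1×3 = 11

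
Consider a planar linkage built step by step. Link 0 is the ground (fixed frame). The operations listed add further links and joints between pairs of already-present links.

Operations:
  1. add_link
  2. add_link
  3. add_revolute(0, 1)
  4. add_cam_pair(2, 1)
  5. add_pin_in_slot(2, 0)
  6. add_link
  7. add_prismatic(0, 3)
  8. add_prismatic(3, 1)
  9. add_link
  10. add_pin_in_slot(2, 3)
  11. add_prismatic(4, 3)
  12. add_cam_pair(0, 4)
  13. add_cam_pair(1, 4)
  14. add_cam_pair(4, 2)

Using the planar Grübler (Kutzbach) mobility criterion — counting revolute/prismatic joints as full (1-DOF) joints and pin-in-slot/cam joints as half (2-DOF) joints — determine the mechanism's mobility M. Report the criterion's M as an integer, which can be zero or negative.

[1;0;0] (link 0 is ground)
L+ [2;0;0]
L+ [3;0;0]
R(0,1)∈J1 [3;1;0]
C(2,1)∈J2 [3;1;1]
PS(2,0)∈J2 [3;1;2]
L+ [4;1;2]
P(0,3)∈J1 [4;2;2]
P(3,1)∈J1 [4;3;2]
L+ [5;3;2]
PS(2,3)∈J2 [5;3;3]
P(4,3)∈J1 [5;4;3]
C(0,4)∈J2 [5;4;4]
C(1,4)∈J2 [5;4;5]
C(4,2)∈J2 [5;4;6]
mobility = 12 − 8 − 6 = -2

M = -2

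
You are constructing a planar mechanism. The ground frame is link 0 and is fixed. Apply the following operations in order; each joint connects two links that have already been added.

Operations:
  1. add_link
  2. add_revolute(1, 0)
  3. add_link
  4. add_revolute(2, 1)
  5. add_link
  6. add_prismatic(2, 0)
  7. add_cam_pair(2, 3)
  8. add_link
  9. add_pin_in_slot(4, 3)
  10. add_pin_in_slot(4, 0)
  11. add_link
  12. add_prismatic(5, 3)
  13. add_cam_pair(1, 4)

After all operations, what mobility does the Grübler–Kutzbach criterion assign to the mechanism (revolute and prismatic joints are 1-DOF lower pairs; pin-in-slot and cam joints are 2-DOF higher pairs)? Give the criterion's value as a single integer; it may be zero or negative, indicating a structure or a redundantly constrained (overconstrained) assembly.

[1;0;0] (link 0 is ground)
L+ [2;0;0]
R(1,0)∈J1 [2;1;0]
L+ [3;1;0]
R(2,1)∈J1 [3;2;0]
L+ [4;2;0]
P(2,0)∈J1 [4;3;0]
C(2,3)∈J2 [4;3;1]
L+ [5;3;1]
PS(4,3)∈J2 [5;3;2]
PS(4,0)∈J2 [5;3;3]
L+ [6;3;3]
P(5,3)∈J1 [6;4;3]
C(1,4)∈J2 [6;4;4]
mobility = 15 − 8 − 4 = 3

M = 3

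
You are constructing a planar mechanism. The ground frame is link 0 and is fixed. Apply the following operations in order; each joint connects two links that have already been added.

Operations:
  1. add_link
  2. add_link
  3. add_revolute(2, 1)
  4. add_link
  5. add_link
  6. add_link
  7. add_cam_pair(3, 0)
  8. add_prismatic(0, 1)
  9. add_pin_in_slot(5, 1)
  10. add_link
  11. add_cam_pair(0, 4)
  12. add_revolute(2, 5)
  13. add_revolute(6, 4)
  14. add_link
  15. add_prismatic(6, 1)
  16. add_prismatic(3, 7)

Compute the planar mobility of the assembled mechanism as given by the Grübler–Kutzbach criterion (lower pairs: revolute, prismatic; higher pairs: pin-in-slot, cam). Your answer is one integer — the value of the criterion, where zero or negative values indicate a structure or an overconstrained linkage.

M = 6

(L,J1,J2)=(1,0,0); link0 fixed
link1: (2,0,0)
link2: (3,0,0)
R 2-1 [J1]: (3,1,0)
link3: (4,1,0)
link4: (5,1,0)
link5: (6,1,0)
C 3-0 [J2]: (6,1,1)
P 0-1 [J1]: (6,2,1)
PS 5-1 [J2]: (6,2,2)
link6: (7,2,2)
C 0-4 [J2]: (7,2,3)
R 2-5 [J1]: (7,3,3)
R 6-4 [J1]: (7,4,3)
link7: (8,4,3)
P 6-1 [J1]: (8,5,3)
P 3-7 [J1]: (8,6,3)
Grübler: 3·7 − 2·6 − 3 = 6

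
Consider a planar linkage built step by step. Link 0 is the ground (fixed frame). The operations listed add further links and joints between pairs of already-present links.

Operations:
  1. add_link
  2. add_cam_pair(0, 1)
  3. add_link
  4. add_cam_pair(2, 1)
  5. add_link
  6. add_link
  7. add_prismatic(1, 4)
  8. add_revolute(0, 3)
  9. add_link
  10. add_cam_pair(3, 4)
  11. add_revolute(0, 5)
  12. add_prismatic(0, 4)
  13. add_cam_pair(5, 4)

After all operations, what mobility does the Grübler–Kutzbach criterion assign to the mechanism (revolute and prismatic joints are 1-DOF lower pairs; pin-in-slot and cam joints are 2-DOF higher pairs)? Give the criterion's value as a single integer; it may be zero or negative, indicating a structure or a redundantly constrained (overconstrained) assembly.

link 0 = ground. State L|J1|J2 = 1|0|0
+link1  2|0|0
C(0,1) f=2→J2  2|0|1
+link2  3|0|1
C(2,1) f=2→J2  3|0|2
+link3  4|0|2
+link4  5|0|2
P(1,4) f=1→J1  5|1|2
R(0,3) f=1→J1  5|2|2
+link5  6|2|2
C(3,4) f=2→J2  6|2|3
R(0,5) f=1→J1  6|3|3
P(0,4) f=1→J1  6|4|3
C(5,4) f=2→J2  6|4|4
M = 3(6−1)−2·4−4 = 15−8−4 = 3

M = 3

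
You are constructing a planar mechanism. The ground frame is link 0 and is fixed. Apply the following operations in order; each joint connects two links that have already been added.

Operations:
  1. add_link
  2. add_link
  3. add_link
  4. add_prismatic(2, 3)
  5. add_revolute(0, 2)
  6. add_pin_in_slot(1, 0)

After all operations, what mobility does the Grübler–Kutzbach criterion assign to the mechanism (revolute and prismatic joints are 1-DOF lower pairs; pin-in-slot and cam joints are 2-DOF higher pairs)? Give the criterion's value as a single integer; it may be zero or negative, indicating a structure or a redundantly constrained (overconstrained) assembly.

ground; <1,0,0>
#1 <2,0,0>
#2 <3,0,0>
#3 <4,0,0>
P:2↔3 J1 <4,1,0>
R:0↔2 J1 <4,2,0>
PS:1↔0 J2 <4,2,1>
3×3 − 2×2 − 1×1 = 4

M = 4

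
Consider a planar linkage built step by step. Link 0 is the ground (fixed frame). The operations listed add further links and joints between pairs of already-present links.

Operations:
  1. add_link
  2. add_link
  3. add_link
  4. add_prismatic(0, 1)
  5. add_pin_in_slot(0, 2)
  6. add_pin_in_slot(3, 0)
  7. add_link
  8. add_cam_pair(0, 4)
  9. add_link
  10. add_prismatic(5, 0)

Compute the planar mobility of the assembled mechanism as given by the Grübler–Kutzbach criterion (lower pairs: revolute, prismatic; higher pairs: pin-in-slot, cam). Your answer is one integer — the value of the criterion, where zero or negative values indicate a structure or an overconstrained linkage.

M = 8

L=1 J1=0 J2=0
add link → L=2 J1=0 J2=0
add link → L=3 J1=0 J2=0
add link → L=4 J1=0 J2=0
P@0,1 dof=1 J1 → L=4 J1=1 J2=0
PS@0,2 dof=2 J2 → L=4 J1=1 J2=1
PS@3,0 dof=2 J2 → L=4 J1=1 J2=2
add link → L=5 J1=1 J2=2
C@0,4 dof=2 J2 → L=5 J1=1 J2=3
add link → L=6 J1=1 J2=3
P@5,0 dof=1 J1 → L=6 J1=2 J2=3
M=3(L−1)−2J1−J2=3·5−2·2−3=8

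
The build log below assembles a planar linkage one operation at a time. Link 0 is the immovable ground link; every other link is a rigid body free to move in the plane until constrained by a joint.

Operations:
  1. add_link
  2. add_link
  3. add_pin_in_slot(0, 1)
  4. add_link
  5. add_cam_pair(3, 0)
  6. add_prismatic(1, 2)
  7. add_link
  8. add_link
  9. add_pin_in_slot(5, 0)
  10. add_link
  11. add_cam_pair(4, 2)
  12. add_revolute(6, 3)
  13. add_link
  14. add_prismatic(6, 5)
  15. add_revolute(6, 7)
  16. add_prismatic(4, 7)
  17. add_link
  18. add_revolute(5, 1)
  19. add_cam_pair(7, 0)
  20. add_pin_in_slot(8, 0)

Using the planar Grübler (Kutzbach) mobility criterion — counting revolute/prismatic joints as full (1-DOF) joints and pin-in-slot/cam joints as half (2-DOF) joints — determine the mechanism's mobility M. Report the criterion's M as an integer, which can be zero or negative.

L=1 J1=0 J2=0
add link → L=2 J1=0 J2=0
add link → L=3 J1=0 J2=0
PS@0,1 dof=2 J2 → L=3 J1=0 J2=1
add link → L=4 J1=0 J2=1
C@3,0 dof=2 J2 → L=4 J1=0 J2=2
P@1,2 dof=1 J1 → L=4 J1=1 J2=2
add link → L=5 J1=1 J2=2
add link → L=6 J1=1 J2=2
PS@5,0 dof=2 J2 → L=6 J1=1 J2=3
add link → L=7 J1=1 J2=3
C@4,2 dof=2 J2 → L=7 J1=1 J2=4
R@6,3 dof=1 J1 → L=7 J1=2 J2=4
add link → L=8 J1=2 J2=4
P@6,5 dof=1 J1 → L=8 J1=3 J2=4
R@6,7 dof=1 J1 → L=8 J1=4 J2=4
P@4,7 dof=1 J1 → L=8 J1=5 J2=4
add link → L=9 J1=5 J2=4
R@5,1 dof=1 J1 → L=9 J1=6 J2=4
C@7,0 dof=2 J2 → L=9 J1=6 J2=5
PS@8,0 dof=2 J2 → L=9 J1=6 J2=6
M=3(L−1)−2J1−J2=3·8−2·6−6=6

M = 6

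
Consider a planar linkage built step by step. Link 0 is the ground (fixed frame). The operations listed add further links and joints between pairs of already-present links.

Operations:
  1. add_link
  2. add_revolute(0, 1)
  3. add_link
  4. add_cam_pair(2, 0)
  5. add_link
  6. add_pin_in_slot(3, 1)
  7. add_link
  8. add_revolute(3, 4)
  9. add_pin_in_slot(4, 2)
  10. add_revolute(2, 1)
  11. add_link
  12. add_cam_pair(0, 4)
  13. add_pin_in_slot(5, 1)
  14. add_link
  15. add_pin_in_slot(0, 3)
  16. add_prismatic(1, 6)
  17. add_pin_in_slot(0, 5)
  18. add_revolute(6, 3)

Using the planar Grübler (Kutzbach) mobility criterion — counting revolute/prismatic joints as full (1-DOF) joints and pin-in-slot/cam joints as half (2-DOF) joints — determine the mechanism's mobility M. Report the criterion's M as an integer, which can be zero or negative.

M = 1

link 0 = ground. State L|J1|J2 = 1|0|0
+link1  2|0|0
R(0,1) f=1→J1  2|1|0
+link2  3|1|0
C(2,0) f=2→J2  3|1|1
+link3  4|1|1
PS(3,1) f=2→J2  4|1|2
+link4  5|1|2
R(3,4) f=1→J1  5|2|2
PS(4,2) f=2→J2  5|2|3
R(2,1) f=1→J1  5|3|3
+link5  6|3|3
C(0,4) f=2→J2  6|3|4
PS(5,1) f=2→J2  6|3|5
+link6  7|3|5
PS(0,3) f=2→J2  7|3|6
P(1,6) f=1→J1  7|4|6
PS(0,5) f=2→J2  7|4|7
R(6,3) f=1→J1  7|5|7
M = 3(7−1)−2·5−7 = 18−10−7 = 1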